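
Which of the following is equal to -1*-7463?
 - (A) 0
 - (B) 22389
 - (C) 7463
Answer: C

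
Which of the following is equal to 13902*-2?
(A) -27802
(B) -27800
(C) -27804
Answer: C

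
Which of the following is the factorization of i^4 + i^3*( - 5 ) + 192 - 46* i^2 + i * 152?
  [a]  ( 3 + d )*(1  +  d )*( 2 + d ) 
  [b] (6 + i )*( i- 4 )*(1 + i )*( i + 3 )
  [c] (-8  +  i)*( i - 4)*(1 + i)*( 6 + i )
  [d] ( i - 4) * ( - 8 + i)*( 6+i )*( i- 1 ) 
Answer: c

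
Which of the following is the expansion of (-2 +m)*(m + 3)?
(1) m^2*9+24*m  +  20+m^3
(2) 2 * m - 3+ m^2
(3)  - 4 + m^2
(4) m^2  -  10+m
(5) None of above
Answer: 5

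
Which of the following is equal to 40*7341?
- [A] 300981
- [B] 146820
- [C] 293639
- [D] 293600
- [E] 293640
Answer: E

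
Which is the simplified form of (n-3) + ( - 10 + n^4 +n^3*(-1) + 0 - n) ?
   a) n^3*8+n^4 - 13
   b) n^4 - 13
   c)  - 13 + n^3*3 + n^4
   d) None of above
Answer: d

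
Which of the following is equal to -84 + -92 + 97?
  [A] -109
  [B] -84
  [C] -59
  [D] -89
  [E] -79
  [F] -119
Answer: E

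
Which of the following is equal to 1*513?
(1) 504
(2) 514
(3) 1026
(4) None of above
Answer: 4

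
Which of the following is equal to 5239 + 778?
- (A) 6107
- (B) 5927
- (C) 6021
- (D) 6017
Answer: D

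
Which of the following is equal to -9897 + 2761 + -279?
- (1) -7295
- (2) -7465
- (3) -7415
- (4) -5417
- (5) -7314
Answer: 3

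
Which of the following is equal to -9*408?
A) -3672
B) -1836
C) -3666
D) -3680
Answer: A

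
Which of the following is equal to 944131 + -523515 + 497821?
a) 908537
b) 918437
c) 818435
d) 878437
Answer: b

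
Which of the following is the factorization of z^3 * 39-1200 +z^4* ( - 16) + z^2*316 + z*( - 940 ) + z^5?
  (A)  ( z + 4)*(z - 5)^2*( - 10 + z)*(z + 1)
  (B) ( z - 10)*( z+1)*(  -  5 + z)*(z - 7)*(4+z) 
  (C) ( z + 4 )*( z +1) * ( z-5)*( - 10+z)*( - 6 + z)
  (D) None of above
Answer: C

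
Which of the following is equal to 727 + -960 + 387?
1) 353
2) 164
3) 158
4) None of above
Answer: 4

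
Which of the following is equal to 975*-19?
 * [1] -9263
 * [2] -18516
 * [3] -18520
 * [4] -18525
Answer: 4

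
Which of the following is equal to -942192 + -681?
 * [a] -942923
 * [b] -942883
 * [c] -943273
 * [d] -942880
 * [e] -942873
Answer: e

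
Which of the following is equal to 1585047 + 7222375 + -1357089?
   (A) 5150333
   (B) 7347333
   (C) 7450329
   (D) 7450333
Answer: D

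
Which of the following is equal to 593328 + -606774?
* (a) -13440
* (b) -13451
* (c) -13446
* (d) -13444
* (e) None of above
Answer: c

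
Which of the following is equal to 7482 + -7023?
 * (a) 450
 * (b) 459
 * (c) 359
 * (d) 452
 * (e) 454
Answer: b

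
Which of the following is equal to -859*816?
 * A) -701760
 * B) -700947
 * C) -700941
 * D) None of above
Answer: D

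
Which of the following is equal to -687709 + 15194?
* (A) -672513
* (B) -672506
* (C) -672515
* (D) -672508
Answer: C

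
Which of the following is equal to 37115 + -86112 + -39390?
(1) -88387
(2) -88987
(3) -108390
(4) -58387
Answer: 1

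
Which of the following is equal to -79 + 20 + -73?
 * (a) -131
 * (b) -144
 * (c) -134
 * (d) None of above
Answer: d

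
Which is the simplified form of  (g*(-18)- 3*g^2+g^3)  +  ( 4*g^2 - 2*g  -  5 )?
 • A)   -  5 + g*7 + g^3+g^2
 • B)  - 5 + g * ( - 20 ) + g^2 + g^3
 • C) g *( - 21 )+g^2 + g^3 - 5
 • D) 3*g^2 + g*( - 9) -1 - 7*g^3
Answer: B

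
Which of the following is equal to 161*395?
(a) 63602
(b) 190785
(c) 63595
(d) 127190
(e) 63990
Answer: c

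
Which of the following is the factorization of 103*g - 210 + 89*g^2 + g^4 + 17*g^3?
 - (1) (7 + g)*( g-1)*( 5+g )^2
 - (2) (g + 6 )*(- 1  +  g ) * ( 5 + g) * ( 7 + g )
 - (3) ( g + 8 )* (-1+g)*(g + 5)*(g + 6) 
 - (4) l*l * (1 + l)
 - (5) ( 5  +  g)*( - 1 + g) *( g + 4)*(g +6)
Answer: 2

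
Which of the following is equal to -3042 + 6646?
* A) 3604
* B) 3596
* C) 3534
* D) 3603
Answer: A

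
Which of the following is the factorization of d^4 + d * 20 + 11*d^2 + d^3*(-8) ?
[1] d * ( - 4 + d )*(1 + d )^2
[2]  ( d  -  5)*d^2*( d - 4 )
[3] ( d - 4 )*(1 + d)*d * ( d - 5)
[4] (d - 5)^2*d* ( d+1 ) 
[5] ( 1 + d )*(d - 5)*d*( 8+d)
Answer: 3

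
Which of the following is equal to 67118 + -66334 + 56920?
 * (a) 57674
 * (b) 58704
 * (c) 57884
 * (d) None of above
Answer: d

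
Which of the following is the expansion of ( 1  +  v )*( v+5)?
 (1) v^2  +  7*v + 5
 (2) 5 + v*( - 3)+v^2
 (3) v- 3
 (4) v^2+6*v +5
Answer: 4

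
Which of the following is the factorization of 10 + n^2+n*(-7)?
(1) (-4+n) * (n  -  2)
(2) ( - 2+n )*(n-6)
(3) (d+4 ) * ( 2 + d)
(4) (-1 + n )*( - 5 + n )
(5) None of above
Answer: 5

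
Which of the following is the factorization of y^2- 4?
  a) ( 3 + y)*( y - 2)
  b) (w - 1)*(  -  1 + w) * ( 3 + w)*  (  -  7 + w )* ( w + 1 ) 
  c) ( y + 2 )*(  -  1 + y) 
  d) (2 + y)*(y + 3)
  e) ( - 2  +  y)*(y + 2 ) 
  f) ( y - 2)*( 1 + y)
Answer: e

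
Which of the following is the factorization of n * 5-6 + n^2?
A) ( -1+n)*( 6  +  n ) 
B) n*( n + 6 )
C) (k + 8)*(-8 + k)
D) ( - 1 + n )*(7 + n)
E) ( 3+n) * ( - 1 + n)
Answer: A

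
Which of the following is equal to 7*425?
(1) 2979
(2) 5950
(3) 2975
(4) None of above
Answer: 3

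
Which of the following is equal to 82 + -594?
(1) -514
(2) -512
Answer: 2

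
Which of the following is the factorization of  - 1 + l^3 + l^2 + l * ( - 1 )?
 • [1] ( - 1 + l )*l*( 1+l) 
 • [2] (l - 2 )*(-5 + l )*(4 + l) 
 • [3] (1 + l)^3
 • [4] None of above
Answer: 4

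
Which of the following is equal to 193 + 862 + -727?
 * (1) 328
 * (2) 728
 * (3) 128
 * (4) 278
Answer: 1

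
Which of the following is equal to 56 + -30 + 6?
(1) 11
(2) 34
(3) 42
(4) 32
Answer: 4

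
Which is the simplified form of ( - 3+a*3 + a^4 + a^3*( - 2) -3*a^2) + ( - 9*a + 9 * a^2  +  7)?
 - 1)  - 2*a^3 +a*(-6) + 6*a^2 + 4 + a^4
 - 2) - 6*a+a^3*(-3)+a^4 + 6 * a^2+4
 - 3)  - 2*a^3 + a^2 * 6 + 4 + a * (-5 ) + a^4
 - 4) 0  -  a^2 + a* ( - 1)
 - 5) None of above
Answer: 1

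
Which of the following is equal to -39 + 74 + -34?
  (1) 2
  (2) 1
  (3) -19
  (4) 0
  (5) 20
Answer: 2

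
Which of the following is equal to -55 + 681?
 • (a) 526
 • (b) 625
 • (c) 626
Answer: c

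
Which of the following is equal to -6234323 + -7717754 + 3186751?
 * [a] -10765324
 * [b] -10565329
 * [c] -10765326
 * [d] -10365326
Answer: c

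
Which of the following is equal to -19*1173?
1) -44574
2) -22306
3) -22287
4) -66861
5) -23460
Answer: 3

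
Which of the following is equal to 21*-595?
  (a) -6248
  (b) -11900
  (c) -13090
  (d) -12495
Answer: d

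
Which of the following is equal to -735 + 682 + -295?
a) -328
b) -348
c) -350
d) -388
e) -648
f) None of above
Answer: b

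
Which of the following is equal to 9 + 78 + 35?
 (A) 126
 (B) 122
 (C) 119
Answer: B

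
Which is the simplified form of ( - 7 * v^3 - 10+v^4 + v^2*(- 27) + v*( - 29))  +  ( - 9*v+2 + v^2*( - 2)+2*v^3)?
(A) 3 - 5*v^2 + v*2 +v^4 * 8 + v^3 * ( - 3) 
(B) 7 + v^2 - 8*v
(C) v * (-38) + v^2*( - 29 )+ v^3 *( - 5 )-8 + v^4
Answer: C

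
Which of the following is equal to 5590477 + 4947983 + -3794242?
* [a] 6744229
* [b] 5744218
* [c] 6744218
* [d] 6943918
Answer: c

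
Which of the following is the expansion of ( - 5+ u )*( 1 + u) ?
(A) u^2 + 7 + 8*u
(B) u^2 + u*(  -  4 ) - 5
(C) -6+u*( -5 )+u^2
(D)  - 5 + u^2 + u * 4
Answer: B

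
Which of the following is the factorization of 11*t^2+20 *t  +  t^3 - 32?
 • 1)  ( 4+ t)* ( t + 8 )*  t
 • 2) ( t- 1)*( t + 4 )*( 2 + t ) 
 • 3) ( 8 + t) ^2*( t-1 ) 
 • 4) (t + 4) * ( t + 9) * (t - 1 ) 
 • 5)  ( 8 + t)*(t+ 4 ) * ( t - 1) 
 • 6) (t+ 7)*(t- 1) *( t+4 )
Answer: 5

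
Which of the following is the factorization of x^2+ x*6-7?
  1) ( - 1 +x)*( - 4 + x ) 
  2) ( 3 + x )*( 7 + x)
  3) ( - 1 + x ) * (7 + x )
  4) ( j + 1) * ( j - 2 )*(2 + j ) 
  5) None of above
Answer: 3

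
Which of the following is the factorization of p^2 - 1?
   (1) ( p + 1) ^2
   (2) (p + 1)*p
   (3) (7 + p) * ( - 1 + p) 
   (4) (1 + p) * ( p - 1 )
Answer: 4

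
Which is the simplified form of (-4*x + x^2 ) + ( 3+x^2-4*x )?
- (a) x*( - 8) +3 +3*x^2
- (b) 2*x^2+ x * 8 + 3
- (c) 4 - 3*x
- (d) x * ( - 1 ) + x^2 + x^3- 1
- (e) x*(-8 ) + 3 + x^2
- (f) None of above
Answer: f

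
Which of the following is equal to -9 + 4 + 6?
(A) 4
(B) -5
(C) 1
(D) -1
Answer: C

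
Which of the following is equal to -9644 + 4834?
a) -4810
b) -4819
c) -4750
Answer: a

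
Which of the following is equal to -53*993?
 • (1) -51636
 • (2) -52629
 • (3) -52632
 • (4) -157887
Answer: 2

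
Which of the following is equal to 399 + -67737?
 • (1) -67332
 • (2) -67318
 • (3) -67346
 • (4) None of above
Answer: 4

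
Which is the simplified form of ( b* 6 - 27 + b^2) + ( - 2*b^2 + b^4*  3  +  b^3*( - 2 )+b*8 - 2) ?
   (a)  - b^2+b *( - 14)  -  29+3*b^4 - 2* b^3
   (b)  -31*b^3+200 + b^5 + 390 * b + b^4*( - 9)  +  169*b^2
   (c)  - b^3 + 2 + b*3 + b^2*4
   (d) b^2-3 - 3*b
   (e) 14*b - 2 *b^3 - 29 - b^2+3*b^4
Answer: e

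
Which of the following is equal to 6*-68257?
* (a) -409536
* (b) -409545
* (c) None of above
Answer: c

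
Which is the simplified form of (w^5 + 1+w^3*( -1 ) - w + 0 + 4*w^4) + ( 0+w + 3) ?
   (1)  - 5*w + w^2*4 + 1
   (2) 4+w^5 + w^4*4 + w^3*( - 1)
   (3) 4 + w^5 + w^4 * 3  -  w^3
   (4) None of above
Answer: 2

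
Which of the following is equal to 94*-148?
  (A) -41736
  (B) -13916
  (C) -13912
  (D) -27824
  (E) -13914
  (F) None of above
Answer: C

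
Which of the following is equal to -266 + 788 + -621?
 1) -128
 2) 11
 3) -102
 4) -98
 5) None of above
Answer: 5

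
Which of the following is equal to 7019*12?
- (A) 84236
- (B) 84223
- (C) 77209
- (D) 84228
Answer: D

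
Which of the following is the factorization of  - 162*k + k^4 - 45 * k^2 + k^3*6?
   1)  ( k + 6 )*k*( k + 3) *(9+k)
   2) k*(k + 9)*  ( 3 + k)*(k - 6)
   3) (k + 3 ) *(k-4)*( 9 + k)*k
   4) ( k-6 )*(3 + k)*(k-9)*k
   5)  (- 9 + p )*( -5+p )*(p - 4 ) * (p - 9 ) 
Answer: 2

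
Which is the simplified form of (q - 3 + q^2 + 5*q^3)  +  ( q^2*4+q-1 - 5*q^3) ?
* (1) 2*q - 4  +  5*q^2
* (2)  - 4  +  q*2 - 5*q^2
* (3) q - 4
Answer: 1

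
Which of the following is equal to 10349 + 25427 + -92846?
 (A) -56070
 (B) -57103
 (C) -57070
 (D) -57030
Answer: C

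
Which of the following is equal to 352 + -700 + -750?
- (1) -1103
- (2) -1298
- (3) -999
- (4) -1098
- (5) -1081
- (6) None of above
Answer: 4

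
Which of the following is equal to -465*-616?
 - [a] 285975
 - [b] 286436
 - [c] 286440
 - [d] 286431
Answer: c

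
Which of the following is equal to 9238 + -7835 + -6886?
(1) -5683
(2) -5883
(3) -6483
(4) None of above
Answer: 4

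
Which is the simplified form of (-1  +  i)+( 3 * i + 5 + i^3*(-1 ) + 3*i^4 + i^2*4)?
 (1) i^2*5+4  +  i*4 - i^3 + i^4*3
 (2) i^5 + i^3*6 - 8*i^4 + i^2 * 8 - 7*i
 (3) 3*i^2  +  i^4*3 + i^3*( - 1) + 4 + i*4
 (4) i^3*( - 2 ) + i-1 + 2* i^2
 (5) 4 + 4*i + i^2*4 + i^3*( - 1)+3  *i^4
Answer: 5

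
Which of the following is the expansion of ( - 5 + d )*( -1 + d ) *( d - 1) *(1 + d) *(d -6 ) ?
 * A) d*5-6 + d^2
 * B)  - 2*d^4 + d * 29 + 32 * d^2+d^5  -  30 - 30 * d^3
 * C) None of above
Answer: C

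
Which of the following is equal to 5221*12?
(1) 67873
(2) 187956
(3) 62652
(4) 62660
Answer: 3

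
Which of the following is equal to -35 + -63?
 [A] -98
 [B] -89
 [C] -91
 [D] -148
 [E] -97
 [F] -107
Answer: A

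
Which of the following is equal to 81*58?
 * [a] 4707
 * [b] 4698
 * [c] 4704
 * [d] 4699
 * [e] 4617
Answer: b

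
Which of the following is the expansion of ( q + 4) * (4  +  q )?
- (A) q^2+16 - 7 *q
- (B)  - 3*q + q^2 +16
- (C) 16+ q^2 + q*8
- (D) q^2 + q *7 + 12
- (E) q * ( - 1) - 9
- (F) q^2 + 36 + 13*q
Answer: C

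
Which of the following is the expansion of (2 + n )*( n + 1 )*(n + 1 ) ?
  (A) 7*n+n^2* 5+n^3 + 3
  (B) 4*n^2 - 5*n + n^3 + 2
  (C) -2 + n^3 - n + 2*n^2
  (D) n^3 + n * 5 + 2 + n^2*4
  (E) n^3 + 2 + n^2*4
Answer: D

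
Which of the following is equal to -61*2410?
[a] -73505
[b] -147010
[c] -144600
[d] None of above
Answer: b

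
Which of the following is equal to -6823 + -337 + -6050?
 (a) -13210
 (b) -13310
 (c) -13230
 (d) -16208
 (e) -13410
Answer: a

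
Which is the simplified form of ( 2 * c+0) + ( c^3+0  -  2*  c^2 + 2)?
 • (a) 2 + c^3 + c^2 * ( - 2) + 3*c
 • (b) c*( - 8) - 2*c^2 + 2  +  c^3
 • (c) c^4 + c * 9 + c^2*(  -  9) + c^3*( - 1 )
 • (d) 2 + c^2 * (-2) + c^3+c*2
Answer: d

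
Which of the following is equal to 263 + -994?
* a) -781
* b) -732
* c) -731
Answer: c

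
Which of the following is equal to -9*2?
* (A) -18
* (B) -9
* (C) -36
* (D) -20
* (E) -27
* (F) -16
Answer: A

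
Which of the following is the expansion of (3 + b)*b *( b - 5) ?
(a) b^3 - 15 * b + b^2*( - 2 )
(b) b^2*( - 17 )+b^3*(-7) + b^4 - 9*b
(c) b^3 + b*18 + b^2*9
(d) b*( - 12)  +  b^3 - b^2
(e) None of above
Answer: a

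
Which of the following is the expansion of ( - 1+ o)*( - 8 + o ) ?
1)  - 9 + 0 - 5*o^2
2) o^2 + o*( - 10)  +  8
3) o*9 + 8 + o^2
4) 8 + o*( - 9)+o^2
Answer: 4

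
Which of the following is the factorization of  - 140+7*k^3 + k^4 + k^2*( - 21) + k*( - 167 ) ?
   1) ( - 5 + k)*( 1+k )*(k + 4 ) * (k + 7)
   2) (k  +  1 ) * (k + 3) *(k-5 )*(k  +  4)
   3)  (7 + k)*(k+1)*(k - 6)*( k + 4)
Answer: 1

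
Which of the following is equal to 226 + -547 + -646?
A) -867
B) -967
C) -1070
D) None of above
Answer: B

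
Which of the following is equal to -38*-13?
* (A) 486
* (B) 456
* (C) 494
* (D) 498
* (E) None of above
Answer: C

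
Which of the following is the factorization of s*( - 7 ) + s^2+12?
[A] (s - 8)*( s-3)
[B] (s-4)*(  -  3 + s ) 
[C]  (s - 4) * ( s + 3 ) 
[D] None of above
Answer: B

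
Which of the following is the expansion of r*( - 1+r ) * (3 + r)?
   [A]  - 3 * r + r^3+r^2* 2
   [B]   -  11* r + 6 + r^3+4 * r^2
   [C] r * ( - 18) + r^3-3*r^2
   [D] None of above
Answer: A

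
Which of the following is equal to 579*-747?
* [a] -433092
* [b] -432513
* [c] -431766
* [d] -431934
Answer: b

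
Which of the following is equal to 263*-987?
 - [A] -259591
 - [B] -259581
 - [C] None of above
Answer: B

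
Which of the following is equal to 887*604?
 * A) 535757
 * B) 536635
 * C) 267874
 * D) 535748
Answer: D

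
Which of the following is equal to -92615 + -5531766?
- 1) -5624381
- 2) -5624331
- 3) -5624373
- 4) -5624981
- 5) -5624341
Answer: 1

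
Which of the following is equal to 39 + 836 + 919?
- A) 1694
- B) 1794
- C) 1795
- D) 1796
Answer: B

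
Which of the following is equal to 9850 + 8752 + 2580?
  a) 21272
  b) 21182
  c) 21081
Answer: b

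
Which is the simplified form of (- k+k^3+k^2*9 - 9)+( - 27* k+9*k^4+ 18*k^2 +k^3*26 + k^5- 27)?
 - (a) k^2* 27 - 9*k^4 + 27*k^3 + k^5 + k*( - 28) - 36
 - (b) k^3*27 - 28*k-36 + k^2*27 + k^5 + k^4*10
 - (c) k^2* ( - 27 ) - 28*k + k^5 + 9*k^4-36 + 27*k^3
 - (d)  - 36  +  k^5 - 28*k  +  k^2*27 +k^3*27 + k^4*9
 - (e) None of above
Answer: d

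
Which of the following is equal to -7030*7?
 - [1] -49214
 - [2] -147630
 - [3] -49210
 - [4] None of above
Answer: 3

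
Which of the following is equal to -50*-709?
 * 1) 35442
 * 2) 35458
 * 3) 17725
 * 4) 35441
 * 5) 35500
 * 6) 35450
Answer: 6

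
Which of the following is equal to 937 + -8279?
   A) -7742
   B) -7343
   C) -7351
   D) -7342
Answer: D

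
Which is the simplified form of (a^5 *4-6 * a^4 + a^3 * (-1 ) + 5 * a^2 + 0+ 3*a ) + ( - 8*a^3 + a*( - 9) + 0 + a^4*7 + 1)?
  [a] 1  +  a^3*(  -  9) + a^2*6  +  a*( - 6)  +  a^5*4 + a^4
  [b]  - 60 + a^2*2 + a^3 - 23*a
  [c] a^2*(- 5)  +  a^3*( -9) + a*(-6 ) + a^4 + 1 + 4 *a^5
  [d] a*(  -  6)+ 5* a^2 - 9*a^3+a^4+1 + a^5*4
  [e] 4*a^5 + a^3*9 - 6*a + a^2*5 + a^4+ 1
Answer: d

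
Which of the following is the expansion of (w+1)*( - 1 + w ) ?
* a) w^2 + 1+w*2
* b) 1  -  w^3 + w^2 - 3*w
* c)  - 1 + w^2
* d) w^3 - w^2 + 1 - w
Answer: c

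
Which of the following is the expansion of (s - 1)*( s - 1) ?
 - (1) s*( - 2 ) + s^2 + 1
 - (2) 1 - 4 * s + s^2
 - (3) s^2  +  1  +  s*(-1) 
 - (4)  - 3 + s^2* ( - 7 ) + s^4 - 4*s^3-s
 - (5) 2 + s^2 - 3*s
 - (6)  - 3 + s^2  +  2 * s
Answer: 1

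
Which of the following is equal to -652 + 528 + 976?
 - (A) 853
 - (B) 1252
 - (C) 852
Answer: C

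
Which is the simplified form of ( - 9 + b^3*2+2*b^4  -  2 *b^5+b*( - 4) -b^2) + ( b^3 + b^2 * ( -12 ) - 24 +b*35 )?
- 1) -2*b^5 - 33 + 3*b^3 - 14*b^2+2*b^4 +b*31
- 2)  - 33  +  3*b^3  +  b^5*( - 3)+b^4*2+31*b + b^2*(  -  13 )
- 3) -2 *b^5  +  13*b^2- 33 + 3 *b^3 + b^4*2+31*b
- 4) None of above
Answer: 4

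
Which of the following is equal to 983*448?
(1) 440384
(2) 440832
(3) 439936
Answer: 1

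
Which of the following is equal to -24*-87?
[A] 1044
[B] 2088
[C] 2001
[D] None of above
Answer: B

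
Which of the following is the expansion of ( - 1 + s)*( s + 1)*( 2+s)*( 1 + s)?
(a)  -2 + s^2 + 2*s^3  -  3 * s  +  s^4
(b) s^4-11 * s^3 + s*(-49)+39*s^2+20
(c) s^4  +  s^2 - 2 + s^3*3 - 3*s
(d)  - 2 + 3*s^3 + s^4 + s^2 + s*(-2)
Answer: c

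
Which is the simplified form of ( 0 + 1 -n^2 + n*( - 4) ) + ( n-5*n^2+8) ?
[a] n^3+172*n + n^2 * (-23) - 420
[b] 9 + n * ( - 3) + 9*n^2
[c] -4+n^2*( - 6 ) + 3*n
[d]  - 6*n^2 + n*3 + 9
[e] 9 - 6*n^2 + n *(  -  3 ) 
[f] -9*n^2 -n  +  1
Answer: e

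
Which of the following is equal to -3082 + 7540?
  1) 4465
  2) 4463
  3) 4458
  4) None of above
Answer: 3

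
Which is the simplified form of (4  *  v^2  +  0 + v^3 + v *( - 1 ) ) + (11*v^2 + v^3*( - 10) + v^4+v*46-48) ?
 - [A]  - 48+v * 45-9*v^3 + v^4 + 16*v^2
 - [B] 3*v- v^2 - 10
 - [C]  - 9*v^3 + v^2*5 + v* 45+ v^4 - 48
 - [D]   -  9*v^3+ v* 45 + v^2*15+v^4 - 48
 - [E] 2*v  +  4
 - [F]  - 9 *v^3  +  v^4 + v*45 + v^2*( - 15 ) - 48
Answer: D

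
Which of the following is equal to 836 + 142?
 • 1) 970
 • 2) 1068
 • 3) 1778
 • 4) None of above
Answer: 4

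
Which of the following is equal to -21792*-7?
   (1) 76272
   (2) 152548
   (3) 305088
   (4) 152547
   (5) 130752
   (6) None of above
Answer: 6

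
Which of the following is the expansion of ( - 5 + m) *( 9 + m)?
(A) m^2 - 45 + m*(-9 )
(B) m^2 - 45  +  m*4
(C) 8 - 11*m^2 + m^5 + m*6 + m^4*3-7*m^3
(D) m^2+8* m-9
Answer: B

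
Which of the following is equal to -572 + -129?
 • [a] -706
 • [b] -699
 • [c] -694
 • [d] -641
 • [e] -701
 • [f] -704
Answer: e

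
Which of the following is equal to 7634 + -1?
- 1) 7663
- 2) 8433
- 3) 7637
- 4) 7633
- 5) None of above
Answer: 4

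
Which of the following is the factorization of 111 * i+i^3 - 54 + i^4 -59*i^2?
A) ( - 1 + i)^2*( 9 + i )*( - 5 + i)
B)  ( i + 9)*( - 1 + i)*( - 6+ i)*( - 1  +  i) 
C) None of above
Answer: B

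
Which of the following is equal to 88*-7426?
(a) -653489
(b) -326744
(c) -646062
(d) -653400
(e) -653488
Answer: e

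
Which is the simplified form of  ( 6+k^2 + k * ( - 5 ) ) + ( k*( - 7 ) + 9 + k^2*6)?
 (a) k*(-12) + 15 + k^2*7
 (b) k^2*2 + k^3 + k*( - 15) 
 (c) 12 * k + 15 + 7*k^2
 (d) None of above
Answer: a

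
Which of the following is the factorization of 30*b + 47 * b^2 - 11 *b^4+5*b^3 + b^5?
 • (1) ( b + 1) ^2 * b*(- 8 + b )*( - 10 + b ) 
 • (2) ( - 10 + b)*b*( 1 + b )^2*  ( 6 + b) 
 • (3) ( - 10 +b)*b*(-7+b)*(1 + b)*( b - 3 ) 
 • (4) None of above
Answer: 4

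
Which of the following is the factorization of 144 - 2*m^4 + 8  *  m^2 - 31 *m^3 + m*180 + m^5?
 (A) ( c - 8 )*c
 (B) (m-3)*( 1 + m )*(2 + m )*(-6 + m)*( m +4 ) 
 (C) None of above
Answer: B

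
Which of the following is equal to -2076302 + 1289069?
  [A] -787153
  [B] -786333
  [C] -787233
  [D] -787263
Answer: C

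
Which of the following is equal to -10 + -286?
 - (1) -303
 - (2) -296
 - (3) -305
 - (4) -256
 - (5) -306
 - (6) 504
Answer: 2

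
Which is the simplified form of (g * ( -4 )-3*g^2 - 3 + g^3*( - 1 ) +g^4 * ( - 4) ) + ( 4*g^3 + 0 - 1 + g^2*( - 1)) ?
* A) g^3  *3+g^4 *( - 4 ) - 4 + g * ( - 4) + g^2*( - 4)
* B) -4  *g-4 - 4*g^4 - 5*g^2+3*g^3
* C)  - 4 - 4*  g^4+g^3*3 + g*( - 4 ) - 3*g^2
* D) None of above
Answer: A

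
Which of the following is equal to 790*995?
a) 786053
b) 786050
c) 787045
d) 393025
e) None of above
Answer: b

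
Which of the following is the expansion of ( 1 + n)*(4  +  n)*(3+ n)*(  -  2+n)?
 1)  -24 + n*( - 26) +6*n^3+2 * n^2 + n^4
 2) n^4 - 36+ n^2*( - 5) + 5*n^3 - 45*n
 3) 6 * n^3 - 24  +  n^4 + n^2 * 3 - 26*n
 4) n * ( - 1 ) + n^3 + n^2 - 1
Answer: 3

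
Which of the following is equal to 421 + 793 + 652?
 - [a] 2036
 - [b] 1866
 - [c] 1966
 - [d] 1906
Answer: b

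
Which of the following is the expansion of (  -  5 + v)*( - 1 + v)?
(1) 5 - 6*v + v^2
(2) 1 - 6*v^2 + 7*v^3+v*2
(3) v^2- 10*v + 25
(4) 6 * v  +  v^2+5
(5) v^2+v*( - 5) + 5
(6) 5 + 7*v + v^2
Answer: 1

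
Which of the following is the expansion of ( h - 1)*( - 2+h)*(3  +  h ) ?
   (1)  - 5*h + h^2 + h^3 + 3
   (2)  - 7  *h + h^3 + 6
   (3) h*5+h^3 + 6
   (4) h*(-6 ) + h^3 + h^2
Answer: 2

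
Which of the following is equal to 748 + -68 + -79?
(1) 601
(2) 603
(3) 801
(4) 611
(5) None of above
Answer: 1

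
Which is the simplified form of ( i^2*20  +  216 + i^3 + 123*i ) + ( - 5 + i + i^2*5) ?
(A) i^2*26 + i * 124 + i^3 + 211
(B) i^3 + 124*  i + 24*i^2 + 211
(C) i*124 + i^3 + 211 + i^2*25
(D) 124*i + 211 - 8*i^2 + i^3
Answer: C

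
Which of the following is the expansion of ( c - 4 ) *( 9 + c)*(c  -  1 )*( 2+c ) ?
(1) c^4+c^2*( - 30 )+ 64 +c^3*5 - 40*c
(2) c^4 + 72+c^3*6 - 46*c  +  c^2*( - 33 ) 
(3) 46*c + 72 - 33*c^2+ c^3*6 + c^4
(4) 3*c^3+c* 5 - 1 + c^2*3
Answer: 2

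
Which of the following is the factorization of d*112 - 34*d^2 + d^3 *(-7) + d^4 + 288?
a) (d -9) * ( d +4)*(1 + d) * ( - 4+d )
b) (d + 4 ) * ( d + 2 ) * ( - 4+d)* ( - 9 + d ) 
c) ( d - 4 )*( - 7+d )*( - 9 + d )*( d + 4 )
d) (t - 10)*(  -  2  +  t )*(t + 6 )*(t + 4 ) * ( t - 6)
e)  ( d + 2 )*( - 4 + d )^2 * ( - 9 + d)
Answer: b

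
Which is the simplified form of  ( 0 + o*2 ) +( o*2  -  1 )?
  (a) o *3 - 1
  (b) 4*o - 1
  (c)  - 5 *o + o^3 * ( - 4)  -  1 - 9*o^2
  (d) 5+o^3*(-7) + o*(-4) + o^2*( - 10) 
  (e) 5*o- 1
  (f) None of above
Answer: b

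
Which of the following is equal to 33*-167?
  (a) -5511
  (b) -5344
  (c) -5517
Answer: a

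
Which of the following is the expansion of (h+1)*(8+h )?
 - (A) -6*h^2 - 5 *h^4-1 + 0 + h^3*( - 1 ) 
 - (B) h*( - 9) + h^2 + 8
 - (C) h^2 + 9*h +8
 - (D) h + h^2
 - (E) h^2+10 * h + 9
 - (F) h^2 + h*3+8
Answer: C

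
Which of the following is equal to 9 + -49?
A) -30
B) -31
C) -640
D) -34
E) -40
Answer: E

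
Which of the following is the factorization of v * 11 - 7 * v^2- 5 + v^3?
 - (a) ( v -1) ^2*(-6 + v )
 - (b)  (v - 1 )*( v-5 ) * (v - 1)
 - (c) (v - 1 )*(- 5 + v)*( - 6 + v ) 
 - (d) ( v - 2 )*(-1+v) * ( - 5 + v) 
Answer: b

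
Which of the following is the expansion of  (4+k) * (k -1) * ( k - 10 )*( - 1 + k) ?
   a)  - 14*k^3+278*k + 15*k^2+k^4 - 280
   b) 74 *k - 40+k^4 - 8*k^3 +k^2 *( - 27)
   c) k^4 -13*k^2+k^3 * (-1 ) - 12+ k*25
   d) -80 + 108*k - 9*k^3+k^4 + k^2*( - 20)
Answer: b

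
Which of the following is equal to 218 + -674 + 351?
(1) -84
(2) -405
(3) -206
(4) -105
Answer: 4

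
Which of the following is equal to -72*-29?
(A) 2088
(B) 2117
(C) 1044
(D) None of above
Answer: A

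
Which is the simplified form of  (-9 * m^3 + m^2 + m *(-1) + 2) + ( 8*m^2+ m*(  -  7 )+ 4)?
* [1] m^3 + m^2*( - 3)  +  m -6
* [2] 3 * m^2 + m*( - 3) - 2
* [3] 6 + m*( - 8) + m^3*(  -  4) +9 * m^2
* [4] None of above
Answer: 4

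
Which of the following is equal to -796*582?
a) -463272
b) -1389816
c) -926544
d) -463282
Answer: a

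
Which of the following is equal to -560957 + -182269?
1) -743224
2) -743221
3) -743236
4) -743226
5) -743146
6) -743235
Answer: 4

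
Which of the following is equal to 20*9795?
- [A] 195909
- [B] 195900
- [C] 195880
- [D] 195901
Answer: B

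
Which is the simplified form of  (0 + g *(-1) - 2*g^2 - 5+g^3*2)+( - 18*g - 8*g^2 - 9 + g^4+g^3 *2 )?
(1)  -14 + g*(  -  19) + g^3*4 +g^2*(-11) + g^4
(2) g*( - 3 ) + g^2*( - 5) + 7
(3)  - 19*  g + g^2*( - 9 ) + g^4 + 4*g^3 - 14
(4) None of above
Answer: 4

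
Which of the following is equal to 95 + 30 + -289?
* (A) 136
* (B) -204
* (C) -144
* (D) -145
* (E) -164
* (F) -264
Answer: E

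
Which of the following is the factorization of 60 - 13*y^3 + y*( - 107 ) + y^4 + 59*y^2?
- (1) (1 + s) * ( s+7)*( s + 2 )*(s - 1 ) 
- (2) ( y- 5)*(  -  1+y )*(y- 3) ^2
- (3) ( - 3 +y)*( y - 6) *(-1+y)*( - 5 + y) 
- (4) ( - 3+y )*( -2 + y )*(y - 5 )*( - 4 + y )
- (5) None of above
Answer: 5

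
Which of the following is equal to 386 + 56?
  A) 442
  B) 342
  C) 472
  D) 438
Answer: A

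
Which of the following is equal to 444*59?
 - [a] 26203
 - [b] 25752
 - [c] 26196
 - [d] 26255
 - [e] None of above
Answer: c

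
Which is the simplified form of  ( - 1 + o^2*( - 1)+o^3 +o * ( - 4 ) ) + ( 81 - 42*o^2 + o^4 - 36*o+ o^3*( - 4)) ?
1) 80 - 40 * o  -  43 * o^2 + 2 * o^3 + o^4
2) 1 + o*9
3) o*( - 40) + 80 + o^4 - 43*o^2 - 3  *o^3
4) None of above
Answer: 3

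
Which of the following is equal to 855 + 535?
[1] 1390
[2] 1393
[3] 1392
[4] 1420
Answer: 1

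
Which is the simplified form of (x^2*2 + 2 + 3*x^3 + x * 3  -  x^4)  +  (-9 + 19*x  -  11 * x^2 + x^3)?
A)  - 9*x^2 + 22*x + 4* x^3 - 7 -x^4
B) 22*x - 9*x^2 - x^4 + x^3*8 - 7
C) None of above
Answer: A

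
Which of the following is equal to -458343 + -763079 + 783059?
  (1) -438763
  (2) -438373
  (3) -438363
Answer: 3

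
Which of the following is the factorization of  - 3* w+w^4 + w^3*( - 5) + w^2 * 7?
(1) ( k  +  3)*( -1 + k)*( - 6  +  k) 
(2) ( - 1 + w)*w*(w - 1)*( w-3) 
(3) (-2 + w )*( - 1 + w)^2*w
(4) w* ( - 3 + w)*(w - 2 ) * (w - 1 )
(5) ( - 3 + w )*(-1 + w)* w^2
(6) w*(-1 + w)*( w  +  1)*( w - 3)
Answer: 2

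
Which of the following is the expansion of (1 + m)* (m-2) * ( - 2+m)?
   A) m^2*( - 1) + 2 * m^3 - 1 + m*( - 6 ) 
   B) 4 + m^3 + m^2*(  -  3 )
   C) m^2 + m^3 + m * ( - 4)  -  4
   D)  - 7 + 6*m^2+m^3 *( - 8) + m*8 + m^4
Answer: B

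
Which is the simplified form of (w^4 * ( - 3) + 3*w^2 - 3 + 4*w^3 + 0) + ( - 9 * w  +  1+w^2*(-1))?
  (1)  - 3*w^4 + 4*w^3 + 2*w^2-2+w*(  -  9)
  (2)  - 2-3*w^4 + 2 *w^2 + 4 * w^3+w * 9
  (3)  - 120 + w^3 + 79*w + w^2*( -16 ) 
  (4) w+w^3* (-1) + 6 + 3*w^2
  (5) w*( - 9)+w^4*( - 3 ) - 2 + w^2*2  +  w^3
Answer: 1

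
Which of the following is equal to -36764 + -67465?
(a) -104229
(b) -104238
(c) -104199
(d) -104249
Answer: a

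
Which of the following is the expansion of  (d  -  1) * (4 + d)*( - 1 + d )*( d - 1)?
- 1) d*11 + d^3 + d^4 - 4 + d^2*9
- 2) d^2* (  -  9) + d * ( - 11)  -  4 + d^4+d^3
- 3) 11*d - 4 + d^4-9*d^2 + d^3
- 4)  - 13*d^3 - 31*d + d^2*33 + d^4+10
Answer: 3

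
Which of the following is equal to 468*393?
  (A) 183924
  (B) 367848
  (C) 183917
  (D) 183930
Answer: A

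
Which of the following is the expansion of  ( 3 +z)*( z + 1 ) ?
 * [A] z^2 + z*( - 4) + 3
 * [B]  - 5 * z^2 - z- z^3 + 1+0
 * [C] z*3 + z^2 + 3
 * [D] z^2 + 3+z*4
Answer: D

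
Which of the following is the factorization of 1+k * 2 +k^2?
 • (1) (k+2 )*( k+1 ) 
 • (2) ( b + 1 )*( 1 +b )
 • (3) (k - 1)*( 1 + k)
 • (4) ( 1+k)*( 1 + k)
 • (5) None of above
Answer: 4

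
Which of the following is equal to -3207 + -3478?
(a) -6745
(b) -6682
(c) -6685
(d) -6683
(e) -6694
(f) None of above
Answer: c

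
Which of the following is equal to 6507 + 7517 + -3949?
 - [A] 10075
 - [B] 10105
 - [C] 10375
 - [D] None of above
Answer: A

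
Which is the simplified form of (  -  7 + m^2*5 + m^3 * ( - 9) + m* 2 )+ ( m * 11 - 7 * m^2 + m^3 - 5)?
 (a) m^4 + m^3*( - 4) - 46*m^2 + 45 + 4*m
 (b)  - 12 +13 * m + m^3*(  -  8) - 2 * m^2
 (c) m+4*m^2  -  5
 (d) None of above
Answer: b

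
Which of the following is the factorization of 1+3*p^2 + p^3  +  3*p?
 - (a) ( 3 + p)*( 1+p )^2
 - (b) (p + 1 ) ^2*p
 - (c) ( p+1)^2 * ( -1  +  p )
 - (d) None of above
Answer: d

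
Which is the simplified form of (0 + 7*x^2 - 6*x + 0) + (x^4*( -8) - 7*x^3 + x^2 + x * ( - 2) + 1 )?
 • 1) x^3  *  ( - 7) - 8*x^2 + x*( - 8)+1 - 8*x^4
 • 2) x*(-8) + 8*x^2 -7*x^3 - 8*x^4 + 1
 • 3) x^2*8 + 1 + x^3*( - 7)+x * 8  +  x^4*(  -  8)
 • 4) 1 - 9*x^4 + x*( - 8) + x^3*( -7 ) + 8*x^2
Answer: 2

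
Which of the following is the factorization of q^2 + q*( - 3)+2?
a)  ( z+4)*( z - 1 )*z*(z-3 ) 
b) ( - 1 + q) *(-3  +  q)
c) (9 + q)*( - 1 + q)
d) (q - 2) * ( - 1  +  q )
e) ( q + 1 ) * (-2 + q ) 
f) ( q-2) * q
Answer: d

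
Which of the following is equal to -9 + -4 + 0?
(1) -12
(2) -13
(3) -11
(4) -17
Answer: 2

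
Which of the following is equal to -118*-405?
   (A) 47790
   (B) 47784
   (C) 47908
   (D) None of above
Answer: A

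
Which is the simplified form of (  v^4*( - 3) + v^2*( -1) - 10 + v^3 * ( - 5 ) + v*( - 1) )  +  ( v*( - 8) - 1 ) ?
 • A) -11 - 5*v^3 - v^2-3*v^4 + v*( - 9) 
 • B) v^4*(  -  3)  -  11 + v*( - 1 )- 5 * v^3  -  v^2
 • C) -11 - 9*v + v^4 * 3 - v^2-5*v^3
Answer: A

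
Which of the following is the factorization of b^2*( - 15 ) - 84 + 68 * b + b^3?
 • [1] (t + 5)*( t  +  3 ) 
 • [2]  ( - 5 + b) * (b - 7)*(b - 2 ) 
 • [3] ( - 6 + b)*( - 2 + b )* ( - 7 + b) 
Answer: 3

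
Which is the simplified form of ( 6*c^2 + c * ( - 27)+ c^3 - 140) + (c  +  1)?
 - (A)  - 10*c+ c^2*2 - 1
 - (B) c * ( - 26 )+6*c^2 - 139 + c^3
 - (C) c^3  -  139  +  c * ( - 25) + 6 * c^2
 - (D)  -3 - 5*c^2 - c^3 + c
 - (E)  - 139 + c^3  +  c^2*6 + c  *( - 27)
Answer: B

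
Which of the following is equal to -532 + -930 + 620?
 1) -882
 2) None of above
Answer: 2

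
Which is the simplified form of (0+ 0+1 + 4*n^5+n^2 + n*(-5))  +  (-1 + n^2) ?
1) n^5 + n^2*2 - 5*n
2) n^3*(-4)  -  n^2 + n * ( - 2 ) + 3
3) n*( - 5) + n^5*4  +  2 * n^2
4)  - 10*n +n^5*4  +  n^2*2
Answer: 3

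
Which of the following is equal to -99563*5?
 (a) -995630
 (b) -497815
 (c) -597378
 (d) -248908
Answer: b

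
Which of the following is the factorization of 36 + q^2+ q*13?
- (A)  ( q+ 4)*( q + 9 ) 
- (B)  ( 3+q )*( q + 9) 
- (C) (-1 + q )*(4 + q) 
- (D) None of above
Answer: A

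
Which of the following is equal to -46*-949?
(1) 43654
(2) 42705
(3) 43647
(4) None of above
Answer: 1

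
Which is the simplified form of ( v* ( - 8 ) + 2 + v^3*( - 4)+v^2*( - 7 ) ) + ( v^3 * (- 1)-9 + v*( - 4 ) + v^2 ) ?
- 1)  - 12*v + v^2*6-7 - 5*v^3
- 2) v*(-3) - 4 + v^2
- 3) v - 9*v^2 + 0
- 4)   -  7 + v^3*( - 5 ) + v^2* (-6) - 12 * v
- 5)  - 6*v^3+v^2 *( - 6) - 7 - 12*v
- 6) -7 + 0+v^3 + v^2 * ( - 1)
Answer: 4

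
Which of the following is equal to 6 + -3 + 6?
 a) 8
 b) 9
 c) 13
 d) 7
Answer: b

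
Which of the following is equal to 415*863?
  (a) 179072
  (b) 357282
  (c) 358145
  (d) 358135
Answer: c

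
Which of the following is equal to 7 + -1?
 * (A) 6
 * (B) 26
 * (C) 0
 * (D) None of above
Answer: A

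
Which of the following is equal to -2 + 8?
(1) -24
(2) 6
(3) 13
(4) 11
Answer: 2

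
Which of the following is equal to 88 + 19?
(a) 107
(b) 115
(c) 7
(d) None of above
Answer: a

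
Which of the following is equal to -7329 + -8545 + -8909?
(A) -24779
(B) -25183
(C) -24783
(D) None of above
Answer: C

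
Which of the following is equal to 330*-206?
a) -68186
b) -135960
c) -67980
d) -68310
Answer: c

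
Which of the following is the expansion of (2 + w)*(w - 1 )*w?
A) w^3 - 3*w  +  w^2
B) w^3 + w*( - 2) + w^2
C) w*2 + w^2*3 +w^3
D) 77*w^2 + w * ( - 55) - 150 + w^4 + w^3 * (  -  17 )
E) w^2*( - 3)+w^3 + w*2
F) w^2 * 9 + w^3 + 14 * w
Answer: B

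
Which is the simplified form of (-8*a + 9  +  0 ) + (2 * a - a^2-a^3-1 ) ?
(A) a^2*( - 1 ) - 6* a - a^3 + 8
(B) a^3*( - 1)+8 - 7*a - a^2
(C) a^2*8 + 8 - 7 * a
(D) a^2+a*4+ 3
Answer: A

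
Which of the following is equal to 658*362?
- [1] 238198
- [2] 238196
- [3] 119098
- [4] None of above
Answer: 2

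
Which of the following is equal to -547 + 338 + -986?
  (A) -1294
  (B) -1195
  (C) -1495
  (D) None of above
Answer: B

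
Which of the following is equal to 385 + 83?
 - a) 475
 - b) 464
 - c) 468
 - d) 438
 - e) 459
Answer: c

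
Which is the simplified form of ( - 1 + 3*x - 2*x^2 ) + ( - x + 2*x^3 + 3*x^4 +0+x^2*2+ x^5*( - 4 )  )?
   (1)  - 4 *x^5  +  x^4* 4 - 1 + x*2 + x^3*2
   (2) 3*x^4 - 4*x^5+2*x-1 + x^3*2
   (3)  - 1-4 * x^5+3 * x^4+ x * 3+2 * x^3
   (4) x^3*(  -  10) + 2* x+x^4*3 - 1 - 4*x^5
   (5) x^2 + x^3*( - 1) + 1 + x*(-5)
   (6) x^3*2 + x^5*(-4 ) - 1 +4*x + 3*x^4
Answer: 2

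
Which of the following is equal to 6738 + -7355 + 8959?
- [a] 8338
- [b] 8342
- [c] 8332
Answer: b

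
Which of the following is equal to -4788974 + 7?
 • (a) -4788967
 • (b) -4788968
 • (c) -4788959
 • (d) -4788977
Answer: a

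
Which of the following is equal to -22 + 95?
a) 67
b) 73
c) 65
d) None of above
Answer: b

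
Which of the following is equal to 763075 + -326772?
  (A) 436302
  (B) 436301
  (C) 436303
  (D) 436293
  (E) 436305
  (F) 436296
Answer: C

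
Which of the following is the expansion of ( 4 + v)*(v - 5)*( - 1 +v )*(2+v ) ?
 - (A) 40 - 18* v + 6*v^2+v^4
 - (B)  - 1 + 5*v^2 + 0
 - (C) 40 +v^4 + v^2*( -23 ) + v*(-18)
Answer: C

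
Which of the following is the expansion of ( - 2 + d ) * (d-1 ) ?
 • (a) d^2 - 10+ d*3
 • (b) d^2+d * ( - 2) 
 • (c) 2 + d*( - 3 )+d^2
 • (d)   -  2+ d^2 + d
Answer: c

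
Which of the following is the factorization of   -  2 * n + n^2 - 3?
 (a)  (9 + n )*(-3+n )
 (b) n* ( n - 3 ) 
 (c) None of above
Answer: c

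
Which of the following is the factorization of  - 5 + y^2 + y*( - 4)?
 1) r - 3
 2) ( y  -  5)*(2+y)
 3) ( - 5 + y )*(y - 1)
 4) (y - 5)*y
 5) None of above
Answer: 5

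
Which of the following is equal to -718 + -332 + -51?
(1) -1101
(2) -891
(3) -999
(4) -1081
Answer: 1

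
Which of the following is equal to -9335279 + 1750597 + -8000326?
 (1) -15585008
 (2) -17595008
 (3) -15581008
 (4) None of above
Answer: 1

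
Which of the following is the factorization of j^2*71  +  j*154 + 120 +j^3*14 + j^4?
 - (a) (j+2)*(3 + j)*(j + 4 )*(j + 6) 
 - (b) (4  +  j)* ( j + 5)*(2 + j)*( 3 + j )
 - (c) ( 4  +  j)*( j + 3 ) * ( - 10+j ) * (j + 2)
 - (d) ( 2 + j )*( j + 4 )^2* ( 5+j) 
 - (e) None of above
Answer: b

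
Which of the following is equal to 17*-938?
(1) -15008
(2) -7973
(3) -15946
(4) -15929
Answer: 3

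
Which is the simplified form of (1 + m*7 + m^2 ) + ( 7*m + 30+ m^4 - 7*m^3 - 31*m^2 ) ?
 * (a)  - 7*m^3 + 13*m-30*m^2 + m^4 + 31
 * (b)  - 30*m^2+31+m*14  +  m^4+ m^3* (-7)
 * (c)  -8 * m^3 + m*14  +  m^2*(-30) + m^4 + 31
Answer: b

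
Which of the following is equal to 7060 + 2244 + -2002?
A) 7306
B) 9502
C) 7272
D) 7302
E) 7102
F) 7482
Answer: D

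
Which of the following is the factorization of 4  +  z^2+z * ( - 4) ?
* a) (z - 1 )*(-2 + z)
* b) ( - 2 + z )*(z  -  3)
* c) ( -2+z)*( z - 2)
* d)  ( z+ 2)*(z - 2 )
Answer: c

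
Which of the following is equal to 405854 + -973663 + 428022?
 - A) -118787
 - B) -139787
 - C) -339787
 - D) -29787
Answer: B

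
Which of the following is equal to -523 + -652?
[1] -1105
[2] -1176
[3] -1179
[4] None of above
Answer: 4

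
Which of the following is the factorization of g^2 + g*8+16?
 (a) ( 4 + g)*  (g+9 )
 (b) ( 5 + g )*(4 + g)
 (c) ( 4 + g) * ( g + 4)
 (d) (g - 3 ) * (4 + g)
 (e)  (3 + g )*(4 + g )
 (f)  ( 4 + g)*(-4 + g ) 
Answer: c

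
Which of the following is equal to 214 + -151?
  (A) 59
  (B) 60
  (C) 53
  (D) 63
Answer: D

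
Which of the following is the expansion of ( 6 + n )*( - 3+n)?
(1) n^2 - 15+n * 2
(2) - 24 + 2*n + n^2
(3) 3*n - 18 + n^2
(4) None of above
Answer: 3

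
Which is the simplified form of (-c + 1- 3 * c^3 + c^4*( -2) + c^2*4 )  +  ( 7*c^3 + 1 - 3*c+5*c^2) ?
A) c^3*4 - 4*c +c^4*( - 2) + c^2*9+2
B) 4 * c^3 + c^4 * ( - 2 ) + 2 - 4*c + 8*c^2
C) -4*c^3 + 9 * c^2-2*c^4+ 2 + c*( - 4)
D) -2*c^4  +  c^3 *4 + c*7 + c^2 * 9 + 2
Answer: A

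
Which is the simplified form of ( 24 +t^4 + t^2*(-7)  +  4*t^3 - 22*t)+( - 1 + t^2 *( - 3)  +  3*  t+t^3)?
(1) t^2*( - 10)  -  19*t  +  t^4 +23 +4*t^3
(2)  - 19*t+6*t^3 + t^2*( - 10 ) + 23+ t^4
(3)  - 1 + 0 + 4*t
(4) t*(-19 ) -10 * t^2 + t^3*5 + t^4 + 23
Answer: 4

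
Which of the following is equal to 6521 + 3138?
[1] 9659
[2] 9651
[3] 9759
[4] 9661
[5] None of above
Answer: 1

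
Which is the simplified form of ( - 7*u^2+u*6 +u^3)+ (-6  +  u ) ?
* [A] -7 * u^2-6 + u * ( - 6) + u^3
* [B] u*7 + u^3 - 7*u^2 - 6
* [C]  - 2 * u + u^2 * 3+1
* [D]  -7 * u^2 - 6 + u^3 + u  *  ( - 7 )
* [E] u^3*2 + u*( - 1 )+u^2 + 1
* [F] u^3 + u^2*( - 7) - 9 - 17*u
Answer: B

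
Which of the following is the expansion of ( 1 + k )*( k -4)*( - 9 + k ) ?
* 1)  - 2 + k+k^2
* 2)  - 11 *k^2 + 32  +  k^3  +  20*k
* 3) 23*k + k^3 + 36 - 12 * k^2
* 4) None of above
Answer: 3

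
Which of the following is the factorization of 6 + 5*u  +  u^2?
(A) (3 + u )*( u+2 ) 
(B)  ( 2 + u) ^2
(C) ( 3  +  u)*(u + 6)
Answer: A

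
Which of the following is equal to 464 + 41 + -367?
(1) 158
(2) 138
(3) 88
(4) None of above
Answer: 2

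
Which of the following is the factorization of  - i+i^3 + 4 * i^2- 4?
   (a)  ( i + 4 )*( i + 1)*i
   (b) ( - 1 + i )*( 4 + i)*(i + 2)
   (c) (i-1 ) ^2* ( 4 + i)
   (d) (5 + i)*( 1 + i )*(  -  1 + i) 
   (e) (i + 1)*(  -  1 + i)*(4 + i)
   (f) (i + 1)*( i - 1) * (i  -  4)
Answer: e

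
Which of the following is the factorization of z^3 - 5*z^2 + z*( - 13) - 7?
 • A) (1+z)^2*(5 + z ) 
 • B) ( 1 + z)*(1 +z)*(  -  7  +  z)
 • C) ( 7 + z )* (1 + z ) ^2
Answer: B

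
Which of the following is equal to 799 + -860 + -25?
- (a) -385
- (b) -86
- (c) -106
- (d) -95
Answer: b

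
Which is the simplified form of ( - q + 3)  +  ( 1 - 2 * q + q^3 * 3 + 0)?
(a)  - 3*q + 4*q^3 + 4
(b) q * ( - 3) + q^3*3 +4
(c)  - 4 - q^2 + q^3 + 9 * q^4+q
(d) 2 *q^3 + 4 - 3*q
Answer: b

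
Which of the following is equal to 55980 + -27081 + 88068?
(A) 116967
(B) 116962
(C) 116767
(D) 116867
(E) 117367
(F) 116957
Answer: A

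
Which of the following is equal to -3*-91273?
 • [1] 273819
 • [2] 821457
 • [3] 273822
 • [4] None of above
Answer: 1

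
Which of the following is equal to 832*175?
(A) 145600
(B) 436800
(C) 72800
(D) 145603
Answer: A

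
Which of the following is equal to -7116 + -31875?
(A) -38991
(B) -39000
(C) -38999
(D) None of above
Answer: A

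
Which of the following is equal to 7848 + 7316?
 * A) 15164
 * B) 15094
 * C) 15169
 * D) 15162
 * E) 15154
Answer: A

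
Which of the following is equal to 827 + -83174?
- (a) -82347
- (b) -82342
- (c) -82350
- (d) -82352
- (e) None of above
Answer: a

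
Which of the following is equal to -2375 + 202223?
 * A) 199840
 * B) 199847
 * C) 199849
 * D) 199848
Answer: D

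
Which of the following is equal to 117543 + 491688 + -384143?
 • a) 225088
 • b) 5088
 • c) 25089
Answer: a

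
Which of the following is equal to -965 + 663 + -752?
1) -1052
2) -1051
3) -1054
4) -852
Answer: 3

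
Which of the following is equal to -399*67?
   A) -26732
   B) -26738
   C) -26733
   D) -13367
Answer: C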